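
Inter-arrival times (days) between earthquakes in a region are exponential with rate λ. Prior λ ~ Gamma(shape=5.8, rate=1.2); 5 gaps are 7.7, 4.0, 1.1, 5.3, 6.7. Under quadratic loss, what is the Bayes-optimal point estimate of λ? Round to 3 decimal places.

Σ times = 24.8. Posterior: Gamma(shape = 5.8+5 = 10.8, rate = 1.2+24.8 = 26.0).
Mode = (α−1)/β = 9.8/26.0 = 0.377.
Mean = α/β = 10.8/26.0 = 0.415.
Quadratic loss ⇒ the optimal estimator is the posterior mean.

0.415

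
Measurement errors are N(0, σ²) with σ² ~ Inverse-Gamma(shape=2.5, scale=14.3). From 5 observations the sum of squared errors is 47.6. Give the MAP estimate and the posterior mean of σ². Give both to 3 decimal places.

Posterior: Inverse-Gamma(shape = 2.5+5/2 = 5.0, scale = 14.3+47.6/2 = 38.1).
Mode = β/(α+1) = 38.1/6.0 = 6.350.
Mean = β/(α−1) = 38.1/4.0 = 9.525.
The posterior is right-skewed, so the mean exceeds the mode.

MAP: 6.350. Posterior mean: 9.525.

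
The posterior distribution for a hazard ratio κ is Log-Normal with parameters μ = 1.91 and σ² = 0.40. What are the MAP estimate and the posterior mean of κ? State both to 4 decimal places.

Mode = exp(μ − σ²) = exp(1.51) = 4.5267.
Mean = exp(μ + σ²/2) = exp(2.110) = 8.2482.

MAP = 4.5267, posterior mean = 8.2482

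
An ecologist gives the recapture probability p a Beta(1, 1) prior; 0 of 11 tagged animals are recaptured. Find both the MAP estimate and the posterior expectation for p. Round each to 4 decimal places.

Posterior: Beta(1+0, 1+11) = Beta(1, 12).
Since α = 1 ≤ 1 and β > 1, the Beta density is monotone decreasing on [0,1]; the mode is at 0.
Mean = 1/(1+12) = 0.0769.

p_MAP = 0.0000, E[p|data] = 0.0769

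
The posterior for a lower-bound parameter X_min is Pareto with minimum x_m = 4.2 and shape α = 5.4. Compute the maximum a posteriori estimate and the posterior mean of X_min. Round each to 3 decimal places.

MAP = 4.200; posterior mean = 5.155

The Pareto density is strictly decreasing on [x_m, ∞), so the mode is x_m = 4.200.
Mean = α·x_m/(α−1) = 5.4·4.2/4.4 = 5.155.
The mean is pulled above the mode by the posterior's right skew.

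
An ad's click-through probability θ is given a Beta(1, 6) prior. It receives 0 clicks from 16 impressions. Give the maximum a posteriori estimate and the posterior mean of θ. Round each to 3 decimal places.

MAP = 0.000, posterior mean = 0.043

Posterior: Beta(1+0, 6+16) = Beta(1, 22).
Since α = 1 ≤ 1 and β > 1, the Beta density is monotone decreasing on [0,1]; the mode is at 0.
Mean = 1/(1+22) = 0.043.
Right-skewed posterior ⇒ mode < mean.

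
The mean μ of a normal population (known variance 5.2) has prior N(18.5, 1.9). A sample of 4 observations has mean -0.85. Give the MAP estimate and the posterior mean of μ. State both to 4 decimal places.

MAP = 7.0109; posterior mean = 7.0109

Posterior for μ is Normal. Precision-weighted mean: (1/1.9·18.5 + 4/5.2·-0.85) / (1/1.9 + 4/5.2) = 7.0109.
A Normal posterior is symmetric, so mode = mean.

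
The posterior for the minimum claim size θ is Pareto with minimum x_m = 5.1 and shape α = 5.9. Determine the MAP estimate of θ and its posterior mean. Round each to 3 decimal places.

MAP: 5.100. Posterior mean: 6.141.

The Pareto density is strictly decreasing on [x_m, ∞), so the mode is x_m = 5.100.
Mean = α·x_m/(α−1) = 5.9·5.1/4.9 = 6.141.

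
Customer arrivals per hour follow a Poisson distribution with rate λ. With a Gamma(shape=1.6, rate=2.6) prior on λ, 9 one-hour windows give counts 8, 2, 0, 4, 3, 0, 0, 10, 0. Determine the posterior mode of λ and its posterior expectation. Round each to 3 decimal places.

MAP = 2.379; posterior mean = 2.466

Σ counts = 27. Posterior: Gamma(shape = 1.6+27 = 28.6, rate = 2.6+9 = 11.6).
Mode = (α−1)/β = 27.6/11.6 = 2.379.
Mean = α/β = 28.6/11.6 = 2.466.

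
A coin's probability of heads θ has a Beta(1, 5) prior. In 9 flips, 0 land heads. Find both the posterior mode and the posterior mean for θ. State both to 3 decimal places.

Posterior: Beta(1+0, 5+9) = Beta(1, 14).
Since α = 1 ≤ 1 and β > 1, the Beta density is monotone decreasing on [0,1]; the mode is at 0.
Mean = 1/(1+14) = 0.067.

MAP = 0.000; posterior mean = 0.067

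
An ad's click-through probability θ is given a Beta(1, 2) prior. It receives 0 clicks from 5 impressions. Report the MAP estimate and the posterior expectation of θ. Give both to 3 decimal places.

θ_MAP = 0.000, E[θ|data] = 0.125

Posterior: Beta(1+0, 2+5) = Beta(1, 7).
Since α = 1 ≤ 1 and β > 1, the Beta density is monotone decreasing on [0,1]; the mode is at 0.
Mean = 1/(1+7) = 0.125.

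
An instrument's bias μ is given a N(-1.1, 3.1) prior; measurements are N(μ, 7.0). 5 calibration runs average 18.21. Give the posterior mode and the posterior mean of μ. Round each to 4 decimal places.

posterior mode = 12.2024, posterior mean = 12.2024

Posterior for μ is Normal. Precision-weighted mean: (1/3.1·-1.1 + 5/7.0·18.21) / (1/3.1 + 5/7.0) = 12.2024.
A Normal posterior is symmetric, so mode = mean.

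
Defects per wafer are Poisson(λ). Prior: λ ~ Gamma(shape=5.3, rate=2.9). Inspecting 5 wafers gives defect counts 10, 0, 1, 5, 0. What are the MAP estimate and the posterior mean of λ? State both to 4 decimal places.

Σ counts = 16. Posterior: Gamma(shape = 5.3+16 = 21.3, rate = 2.9+5 = 7.9).
Mode = (α−1)/β = 20.3/7.9 = 2.5696.
Mean = α/β = 21.3/7.9 = 2.6962.

MAP = 2.5696, posterior mean = 2.6962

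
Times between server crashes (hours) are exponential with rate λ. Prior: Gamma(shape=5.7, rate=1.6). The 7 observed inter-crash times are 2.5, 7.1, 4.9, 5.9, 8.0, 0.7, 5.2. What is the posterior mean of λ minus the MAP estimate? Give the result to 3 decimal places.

0.028

Σ times = 34.3. Posterior: Gamma(shape = 5.7+7 = 12.7, rate = 1.6+34.3 = 35.9).
Mode = (α−1)/β = 11.7/35.9 = 0.326.
Mean = α/β = 12.7/35.9 = 0.354.
Difference = 0.354 − 0.326 = 0.028.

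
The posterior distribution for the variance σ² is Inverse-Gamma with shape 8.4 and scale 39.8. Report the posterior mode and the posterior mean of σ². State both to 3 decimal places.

MAP = 4.234, posterior mean = 5.378

Mode = β/(α+1) = 39.8/9.4 = 4.234.
Mean = β/(α−1) = 39.8/7.4 = 5.378.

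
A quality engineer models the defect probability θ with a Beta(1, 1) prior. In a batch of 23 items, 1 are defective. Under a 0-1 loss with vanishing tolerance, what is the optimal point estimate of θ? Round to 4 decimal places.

Posterior: Beta(1+1, 1+22) = Beta(2, 23).
Mode = (2−1)/(2+23−2) = 1/23 = 0.0435.
With a flat prior the MAP equals the MLE, 1/23.
Mean = 2/(2+23) = 2/25 = 0.0800.
This is the posterior mode — the MAP estimate.

0.0435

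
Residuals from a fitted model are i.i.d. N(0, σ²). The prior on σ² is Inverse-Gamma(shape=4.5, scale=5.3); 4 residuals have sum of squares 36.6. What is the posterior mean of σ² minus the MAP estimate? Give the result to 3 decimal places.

Posterior: Inverse-Gamma(shape = 4.5+4/2 = 6.5, scale = 5.3+36.6/2 = 23.6).
Mode = β/(α+1) = 23.6/7.5 = 3.147.
Mean = β/(α−1) = 23.6/5.5 = 4.291.
Difference = 4.291 − 3.147 = 1.144.
The mean is pulled above the mode by the posterior's right skew.

1.144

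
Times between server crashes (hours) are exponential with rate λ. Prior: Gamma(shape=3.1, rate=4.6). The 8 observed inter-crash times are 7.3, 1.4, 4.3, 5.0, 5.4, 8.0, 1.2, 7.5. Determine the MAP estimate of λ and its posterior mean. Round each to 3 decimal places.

Σ times = 40.1. Posterior: Gamma(shape = 3.1+8 = 11.1, rate = 4.6+40.1 = 44.7).
Mode = (α−1)/β = 10.1/44.7 = 0.226.
Mean = α/β = 11.1/44.7 = 0.248.
The posterior is right-skewed, so the mean exceeds the mode.

MAP estimate = 0.226, posterior mean = 0.248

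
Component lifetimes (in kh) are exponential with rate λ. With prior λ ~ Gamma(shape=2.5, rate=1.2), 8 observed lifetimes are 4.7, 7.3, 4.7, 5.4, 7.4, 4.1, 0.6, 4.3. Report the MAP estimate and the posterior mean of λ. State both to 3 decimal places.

Σ times = 38.5. Posterior: Gamma(shape = 2.5+8 = 10.5, rate = 1.2+38.5 = 39.7).
Mode = (α−1)/β = 9.5/39.7 = 0.239.
Mean = α/β = 10.5/39.7 = 0.264.
The posterior is right-skewed, so the mean exceeds the mode.

MAP = 0.239, posterior mean = 0.264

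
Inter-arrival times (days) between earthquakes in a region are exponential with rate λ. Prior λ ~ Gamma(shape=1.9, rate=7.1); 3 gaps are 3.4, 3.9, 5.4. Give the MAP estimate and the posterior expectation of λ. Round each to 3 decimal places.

Σ times = 12.7. Posterior: Gamma(shape = 1.9+3 = 4.9, rate = 7.1+12.7 = 19.8).
Mode = (α−1)/β = 3.9/19.8 = 0.197.
Mean = α/β = 4.9/19.8 = 0.247.

MAP = 0.197; posterior mean = 0.247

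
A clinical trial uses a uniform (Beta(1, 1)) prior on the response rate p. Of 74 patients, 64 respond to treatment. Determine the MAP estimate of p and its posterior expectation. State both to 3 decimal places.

MAP estimate = 0.865, posterior expectation = 0.855

Posterior: Beta(1+64, 1+10) = Beta(65, 11).
Mode = (65−1)/(65+11−2) = 64/74 = 0.865.
With a flat prior the MAP equals the MLE, 64/74.
Mean = 65/(65+11) = 65/76 = 0.855.
The mean is pulled below the mode by the posterior's left skew.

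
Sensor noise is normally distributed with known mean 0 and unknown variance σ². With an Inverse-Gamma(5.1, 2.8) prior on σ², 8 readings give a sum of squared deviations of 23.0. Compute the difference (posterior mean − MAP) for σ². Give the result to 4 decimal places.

0.3496

Posterior: Inverse-Gamma(shape = 5.1+8/2 = 9.1, scale = 2.8+23.0/2 = 14.3).
Mode = β/(α+1) = 14.3/10.1 = 1.4158.
Mean = β/(α−1) = 14.3/8.1 = 1.7654.
Difference = 1.7654 − 1.4158 = 0.3496.
The posterior is right-skewed, so the mean exceeds the mode.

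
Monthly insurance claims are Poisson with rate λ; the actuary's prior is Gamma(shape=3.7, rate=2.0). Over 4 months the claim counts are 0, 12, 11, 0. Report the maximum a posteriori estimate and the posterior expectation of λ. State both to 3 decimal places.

maximum a posteriori estimate = 4.283, posterior expectation = 4.450

Σ counts = 23. Posterior: Gamma(shape = 3.7+23 = 26.7, rate = 2.0+4 = 6.0).
Mode = (α−1)/β = 25.7/6.0 = 4.283.
Mean = α/β = 26.7/6.0 = 4.450.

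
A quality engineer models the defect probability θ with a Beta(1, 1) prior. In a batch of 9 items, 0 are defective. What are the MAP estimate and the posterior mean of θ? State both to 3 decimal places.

Posterior: Beta(1+0, 1+9) = Beta(1, 10).
Since α = 1 ≤ 1 and β > 1, the Beta density is monotone decreasing on [0,1]; the mode is at 0.
Mean = 1/(1+10) = 0.091.
The posterior is right-skewed, so the mean exceeds the mode.

MAP estimate = 0.000, posterior mean = 0.091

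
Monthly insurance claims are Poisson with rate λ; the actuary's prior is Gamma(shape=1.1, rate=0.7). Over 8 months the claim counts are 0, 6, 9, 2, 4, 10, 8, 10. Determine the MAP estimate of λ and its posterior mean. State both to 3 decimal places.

MAP estimate = 5.644, posterior mean = 5.759

Σ counts = 49. Posterior: Gamma(shape = 1.1+49 = 50.1, rate = 0.7+8 = 8.7).
Mode = (α−1)/β = 49.1/8.7 = 5.644.
Mean = α/β = 50.1/8.7 = 5.759.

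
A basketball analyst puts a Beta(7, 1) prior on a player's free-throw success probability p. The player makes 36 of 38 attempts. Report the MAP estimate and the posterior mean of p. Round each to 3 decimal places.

MAP estimate = 0.955, posterior mean = 0.935

Posterior: Beta(7+36, 1+2) = Beta(43, 3).
Mode = (43−1)/(43+3−2) = 42/44 = 0.955.
Mean = 43/(43+3) = 43/46 = 0.935.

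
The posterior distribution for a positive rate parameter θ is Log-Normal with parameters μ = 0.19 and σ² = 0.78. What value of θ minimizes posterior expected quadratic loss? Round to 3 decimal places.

Mode = exp(μ − σ²) = exp(-0.59) = 0.554.
Mean = exp(μ + σ²/2) = exp(0.580) = 1.786.
Quadratic loss ⇒ the optimal estimator is the posterior mean.

1.786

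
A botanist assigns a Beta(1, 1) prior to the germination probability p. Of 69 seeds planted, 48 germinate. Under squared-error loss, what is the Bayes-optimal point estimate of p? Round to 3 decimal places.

0.690

Posterior: Beta(1+48, 1+21) = Beta(49, 22).
Mode = (49−1)/(49+22−2) = 48/69 = 0.696.
With a flat prior the MAP equals the MLE, 48/69.
Mean = 49/(49+22) = 49/71 = 0.690.
Squared-error loss ⇒ the optimal estimator is the posterior mean.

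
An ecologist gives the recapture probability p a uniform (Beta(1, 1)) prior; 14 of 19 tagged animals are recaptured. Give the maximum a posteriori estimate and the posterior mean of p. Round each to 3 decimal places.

MAP: 0.737. Posterior mean: 0.714.

Posterior: Beta(1+14, 1+5) = Beta(15, 6).
Mode = (15−1)/(15+6−2) = 14/19 = 0.737.
With a flat prior the MAP equals the MLE, 14/19.
Mean = 15/(15+6) = 15/21 = 0.714.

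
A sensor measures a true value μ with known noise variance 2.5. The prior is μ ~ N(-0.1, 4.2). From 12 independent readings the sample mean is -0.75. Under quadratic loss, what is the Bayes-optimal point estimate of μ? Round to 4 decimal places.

Posterior for μ is Normal. Precision-weighted mean: (1/4.2·-0.1 + 12/2.5·-0.75) / (1/4.2 + 12/2.5) = -0.7193.
A Normal posterior is symmetric, so mode = mean.
Quadratic loss ⇒ the optimal estimator is the posterior mean.

-0.7193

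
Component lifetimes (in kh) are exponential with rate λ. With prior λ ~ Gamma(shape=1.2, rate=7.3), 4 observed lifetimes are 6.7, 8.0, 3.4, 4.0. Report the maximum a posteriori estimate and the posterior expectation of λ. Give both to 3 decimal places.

Σ times = 22.1. Posterior: Gamma(shape = 1.2+4 = 5.2, rate = 7.3+22.1 = 29.4).
Mode = (α−1)/β = 4.2/29.4 = 0.143.
Mean = α/β = 5.2/29.4 = 0.177.
Right-skewed posterior ⇒ mode < mean.

λ_MAP = 0.143, E[λ|data] = 0.177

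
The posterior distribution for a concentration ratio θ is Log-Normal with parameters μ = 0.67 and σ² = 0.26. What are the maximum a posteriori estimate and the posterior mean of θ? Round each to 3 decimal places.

maximum a posteriori estimate = 1.507, posterior mean = 2.226

Mode = exp(μ − σ²) = exp(0.41) = 1.507.
Mean = exp(μ + σ²/2) = exp(0.800) = 2.226.
The mean is pulled above the mode by the posterior's right skew.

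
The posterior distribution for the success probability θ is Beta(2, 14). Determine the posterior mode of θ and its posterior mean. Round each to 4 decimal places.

θ_MAP = 0.0714, E[θ|data] = 0.1250

Mode = (2−1)/(2+14−2) = 1/14 = 0.0714.
Mean = 2/(2+14) = 2/16 = 0.1250.
The mean is pulled above the mode by the posterior's right skew.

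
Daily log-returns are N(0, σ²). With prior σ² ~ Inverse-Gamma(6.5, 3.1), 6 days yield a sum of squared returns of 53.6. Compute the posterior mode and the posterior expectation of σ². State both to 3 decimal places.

Posterior: Inverse-Gamma(shape = 6.5+6/2 = 9.5, scale = 3.1+53.6/2 = 29.9).
Mode = β/(α+1) = 29.9/10.5 = 2.848.
Mean = β/(α−1) = 29.9/8.5 = 3.518.

σ²_MAP = 2.848, E[σ²|data] = 3.518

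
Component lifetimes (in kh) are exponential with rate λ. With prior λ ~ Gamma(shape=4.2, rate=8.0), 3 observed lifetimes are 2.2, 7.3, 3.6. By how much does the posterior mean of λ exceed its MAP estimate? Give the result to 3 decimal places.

Σ times = 13.1. Posterior: Gamma(shape = 4.2+3 = 7.2, rate = 8.0+13.1 = 21.1).
Mode = (α−1)/β = 6.2/21.1 = 0.294.
Mean = α/β = 7.2/21.1 = 0.341.
Difference = 0.341 − 0.294 = 0.047.
Right-skewed posterior ⇒ mode < mean.

0.047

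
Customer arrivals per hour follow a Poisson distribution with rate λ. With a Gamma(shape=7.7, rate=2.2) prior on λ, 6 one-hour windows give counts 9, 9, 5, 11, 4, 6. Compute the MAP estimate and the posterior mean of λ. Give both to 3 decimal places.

Σ counts = 44. Posterior: Gamma(shape = 7.7+44 = 51.7, rate = 2.2+6 = 8.2).
Mode = (α−1)/β = 50.7/8.2 = 6.183.
Mean = α/β = 51.7/8.2 = 6.305.
The posterior is right-skewed, so the mean exceeds the mode.

MAP: 6.183. Posterior mean: 6.305.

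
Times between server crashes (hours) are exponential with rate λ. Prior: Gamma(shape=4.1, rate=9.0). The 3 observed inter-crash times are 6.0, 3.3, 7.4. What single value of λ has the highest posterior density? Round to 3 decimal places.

0.237

Σ times = 16.7. Posterior: Gamma(shape = 4.1+3 = 7.1, rate = 9.0+16.7 = 25.7).
Mode = (α−1)/β = 6.1/25.7 = 0.237.
Mean = α/β = 7.1/25.7 = 0.276.
This is the posterior mode — the MAP estimate.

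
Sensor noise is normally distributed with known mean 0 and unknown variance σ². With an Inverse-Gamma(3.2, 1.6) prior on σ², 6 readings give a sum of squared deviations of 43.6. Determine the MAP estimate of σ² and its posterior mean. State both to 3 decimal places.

Posterior: Inverse-Gamma(shape = 3.2+6/2 = 6.2, scale = 1.6+43.6/2 = 23.4).
Mode = β/(α+1) = 23.4/7.2 = 3.250.
Mean = β/(α−1) = 23.4/5.2 = 4.500.

MAP: 3.250. Posterior mean: 4.500.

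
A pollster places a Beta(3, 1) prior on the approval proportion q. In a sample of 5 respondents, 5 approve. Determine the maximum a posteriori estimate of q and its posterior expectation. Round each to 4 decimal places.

maximum a posteriori estimate = 1.0000, posterior expectation = 0.8889

Posterior: Beta(3+5, 1+0) = Beta(8, 1).
Since β = 1 ≤ 1 and α > 1, the Beta density is monotone increasing on [0,1]; the mode is at 1.
Mean = 8/(8+1) = 0.8889.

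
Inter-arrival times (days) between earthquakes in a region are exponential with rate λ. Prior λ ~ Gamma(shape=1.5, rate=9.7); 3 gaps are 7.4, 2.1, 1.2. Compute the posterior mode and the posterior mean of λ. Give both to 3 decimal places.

posterior mode = 0.172, posterior mean = 0.221

Σ times = 10.7. Posterior: Gamma(shape = 1.5+3 = 4.5, rate = 9.7+10.7 = 20.4).
Mode = (α−1)/β = 3.5/20.4 = 0.172.
Mean = α/β = 4.5/20.4 = 0.221.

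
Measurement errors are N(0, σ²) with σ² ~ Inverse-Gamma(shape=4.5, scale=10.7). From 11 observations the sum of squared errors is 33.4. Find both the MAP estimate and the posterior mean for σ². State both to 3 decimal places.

MAP estimate = 2.491, posterior mean = 3.044

Posterior: Inverse-Gamma(shape = 4.5+11/2 = 10.0, scale = 10.7+33.4/2 = 27.4).
Mode = β/(α+1) = 27.4/11.0 = 2.491.
Mean = β/(α−1) = 27.4/9.0 = 3.044.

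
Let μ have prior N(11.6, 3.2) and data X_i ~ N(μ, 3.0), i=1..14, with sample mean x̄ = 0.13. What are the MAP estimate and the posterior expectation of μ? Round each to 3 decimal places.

μ_MAP = 0.850, E[μ|data] = 0.850

Posterior for μ is Normal. Precision-weighted mean: (1/3.2·11.6 + 14/3.0·0.13) / (1/3.2 + 14/3.0) = 0.850.
A Normal posterior is symmetric, so mode = mean.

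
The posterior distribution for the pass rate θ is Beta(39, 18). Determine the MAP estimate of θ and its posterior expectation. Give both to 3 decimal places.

Mode = (39−1)/(39+18−2) = 38/55 = 0.691.
Mean = 39/(39+18) = 39/57 = 0.684.

MAP = 0.691, posterior mean = 0.684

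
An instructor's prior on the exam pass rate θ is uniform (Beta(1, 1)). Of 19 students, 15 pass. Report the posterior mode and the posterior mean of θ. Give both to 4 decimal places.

θ_MAP = 0.7895, E[θ|data] = 0.7619

Posterior: Beta(1+15, 1+4) = Beta(16, 5).
Mode = (16−1)/(16+5−2) = 15/19 = 0.7895.
Mean = 16/(16+5) = 16/21 = 0.7619.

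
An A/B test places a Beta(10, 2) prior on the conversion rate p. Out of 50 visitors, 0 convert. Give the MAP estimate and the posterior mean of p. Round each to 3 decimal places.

Posterior: Beta(10+0, 2+50) = Beta(10, 52).
Mode = (10−1)/(10+52−2) = 9/60 = 0.150.
Mean = 10/(10+52) = 10/62 = 0.161.

MAP estimate = 0.150, posterior mean = 0.161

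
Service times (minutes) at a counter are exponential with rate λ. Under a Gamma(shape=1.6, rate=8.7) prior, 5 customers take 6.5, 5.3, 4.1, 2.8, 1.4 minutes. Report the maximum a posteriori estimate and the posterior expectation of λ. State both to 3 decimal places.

Σ times = 20.1. Posterior: Gamma(shape = 1.6+5 = 6.6, rate = 8.7+20.1 = 28.8).
Mode = (α−1)/β = 5.6/28.8 = 0.194.
Mean = α/β = 6.6/28.8 = 0.229.

MAP: 0.194. Posterior mean: 0.229.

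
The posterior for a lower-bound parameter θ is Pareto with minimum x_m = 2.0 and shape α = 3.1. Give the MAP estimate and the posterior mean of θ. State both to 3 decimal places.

MAP = 2.000; posterior mean = 2.952

The Pareto density is strictly decreasing on [x_m, ∞), so the mode is x_m = 2.000.
Mean = α·x_m/(α−1) = 3.1·2.0/2.1 = 2.952.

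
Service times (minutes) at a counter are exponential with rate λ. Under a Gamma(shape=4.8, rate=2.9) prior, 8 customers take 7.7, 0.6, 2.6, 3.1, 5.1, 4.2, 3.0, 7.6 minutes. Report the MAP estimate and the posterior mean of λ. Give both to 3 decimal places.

Σ times = 33.9. Posterior: Gamma(shape = 4.8+8 = 12.8, rate = 2.9+33.9 = 36.8).
Mode = (α−1)/β = 11.8/36.8 = 0.321.
Mean = α/β = 12.8/36.8 = 0.348.

λ_MAP = 0.321, E[λ|data] = 0.348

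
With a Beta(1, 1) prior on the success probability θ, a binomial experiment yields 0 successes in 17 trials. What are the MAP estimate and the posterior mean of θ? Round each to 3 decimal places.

MAP estimate = 0.000, posterior mean = 0.053

Posterior: Beta(1+0, 1+17) = Beta(1, 18).
Since α = 1 ≤ 1 and β > 1, the Beta density is monotone decreasing on [0,1]; the mode is at 0.
Mean = 1/(1+18) = 0.053.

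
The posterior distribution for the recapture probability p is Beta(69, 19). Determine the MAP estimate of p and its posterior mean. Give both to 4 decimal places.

MAP estimate = 0.7907, posterior mean = 0.7841

Mode = (69−1)/(69+19−2) = 68/86 = 0.7907.
Mean = 69/(69+19) = 69/88 = 0.7841.
Mode > mean: the posterior has a left tail.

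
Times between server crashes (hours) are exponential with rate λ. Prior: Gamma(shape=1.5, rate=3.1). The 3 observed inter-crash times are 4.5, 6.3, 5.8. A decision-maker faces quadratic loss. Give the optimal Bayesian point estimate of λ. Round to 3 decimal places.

Σ times = 16.6. Posterior: Gamma(shape = 1.5+3 = 4.5, rate = 3.1+16.6 = 19.7).
Mode = (α−1)/β = 3.5/19.7 = 0.178.
Mean = α/β = 4.5/19.7 = 0.228.
Quadratic loss ⇒ the optimal estimator is the posterior mean.

0.228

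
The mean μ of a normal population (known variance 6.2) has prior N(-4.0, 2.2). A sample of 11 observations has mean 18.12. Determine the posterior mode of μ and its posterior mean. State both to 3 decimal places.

Posterior for μ is Normal. Precision-weighted mean: (1/2.2·-4.0 + 11/6.2·18.12) / (1/2.2 + 11/6.2) = 13.609.
A Normal posterior is symmetric, so mode = mean.

MAP: 13.609. Posterior mean: 13.609.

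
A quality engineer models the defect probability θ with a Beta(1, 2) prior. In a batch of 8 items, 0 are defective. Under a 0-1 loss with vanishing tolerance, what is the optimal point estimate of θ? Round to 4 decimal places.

0.0000

Posterior: Beta(1+0, 2+8) = Beta(1, 10).
Since α = 1 ≤ 1 and β > 1, the Beta density is monotone decreasing on [0,1]; the mode is at 0.
Mean = 1/(1+10) = 0.0909.
This is the posterior mode — the MAP estimate.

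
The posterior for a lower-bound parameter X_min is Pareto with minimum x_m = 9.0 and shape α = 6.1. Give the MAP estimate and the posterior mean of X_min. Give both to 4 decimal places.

X_min_MAP = 9.0000, E[X_min|data] = 10.7647

The Pareto density is strictly decreasing on [x_m, ∞), so the mode is x_m = 9.0000.
Mean = α·x_m/(α−1) = 6.1·9.0/5.1 = 10.7647.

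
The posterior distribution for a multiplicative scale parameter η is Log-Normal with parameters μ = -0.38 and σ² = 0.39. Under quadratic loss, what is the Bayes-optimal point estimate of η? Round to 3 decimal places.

Mode = exp(μ − σ²) = exp(-0.77) = 0.463.
Mean = exp(μ + σ²/2) = exp(-0.185) = 0.831.
Quadratic loss ⇒ the optimal estimator is the posterior mean.

0.831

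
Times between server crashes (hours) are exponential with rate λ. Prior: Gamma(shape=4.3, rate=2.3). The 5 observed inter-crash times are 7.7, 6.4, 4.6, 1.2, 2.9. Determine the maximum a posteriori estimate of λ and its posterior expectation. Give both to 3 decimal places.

MAP = 0.331; posterior mean = 0.371

Σ times = 22.8. Posterior: Gamma(shape = 4.3+5 = 9.3, rate = 2.3+22.8 = 25.1).
Mode = (α−1)/β = 8.3/25.1 = 0.331.
Mean = α/β = 9.3/25.1 = 0.371.
The mean is pulled above the mode by the posterior's right skew.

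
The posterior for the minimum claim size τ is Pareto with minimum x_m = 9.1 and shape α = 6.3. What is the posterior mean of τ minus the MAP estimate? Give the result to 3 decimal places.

The Pareto density is strictly decreasing on [x_m, ∞), so the mode is x_m = 9.100.
Mean = α·x_m/(α−1) = 6.3·9.1/5.3 = 10.817.
Difference = 10.817 − 9.100 = 1.717.
Right-skewed posterior ⇒ mode < mean.

1.717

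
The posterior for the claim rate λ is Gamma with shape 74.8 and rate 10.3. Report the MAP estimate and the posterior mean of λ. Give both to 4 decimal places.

Mode = (α−1)/β = 73.8/10.3 = 7.1650.
Mean = α/β = 74.8/10.3 = 7.2621.
The posterior is right-skewed, so the mean exceeds the mode.

λ_MAP = 7.1650, E[λ|data] = 7.2621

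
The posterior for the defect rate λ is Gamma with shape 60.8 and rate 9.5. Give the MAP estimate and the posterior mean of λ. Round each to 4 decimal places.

Mode = (α−1)/β = 59.8/9.5 = 6.2947.
Mean = α/β = 60.8/9.5 = 6.4000.
The mean is pulled above the mode by the posterior's right skew.

MAP estimate = 6.2947, posterior mean = 6.4000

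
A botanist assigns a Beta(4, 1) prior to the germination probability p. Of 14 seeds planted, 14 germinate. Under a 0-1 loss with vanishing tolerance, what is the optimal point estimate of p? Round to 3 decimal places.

1.000

Posterior: Beta(4+14, 1+0) = Beta(18, 1).
Since β = 1 ≤ 1 and α > 1, the Beta density is monotone increasing on [0,1]; the mode is at 1.
Mean = 18/(18+1) = 0.947.
This is the posterior mode — the MAP estimate.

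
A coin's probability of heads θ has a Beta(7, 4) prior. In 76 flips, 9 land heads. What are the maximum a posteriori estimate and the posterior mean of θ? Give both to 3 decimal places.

Posterior: Beta(7+9, 4+67) = Beta(16, 71).
Mode = (16−1)/(16+71−2) = 15/85 = 0.176.
Mean = 16/(16+71) = 16/87 = 0.184.

maximum a posteriori estimate = 0.176, posterior mean = 0.184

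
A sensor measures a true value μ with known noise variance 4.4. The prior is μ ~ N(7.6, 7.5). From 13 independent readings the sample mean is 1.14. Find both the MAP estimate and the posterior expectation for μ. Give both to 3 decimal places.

Posterior for μ is Normal. Precision-weighted mean: (1/7.5·7.6 + 13/4.4·1.14) / (1/7.5 + 13/4.4) = 1.419.
A Normal posterior is symmetric, so mode = mean.

MAP: 1.419. Posterior mean: 1.419.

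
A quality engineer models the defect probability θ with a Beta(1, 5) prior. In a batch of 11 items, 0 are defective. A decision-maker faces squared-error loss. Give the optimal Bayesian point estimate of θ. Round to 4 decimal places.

Posterior: Beta(1+0, 5+11) = Beta(1, 16).
Since α = 1 ≤ 1 and β > 1, the Beta density is monotone decreasing on [0,1]; the mode is at 0.
Mean = 1/(1+16) = 0.0588.
Squared-error loss ⇒ the optimal estimator is the posterior mean.

0.0588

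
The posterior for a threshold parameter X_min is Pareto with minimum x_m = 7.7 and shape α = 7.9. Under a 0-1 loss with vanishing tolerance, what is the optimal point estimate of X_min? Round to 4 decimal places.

7.7000

The Pareto density is strictly decreasing on [x_m, ∞), so the mode is x_m = 7.7000.
Mean = α·x_m/(α−1) = 7.9·7.7/6.9 = 8.8159.
This is the posterior mode — the MAP estimate.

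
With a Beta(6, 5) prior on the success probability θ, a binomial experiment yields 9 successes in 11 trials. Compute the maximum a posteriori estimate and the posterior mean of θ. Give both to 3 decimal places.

Posterior: Beta(6+9, 5+2) = Beta(15, 7).
Mode = (15−1)/(15+7−2) = 14/20 = 0.700.
Mean = 15/(15+7) = 15/22 = 0.682.

maximum a posteriori estimate = 0.700, posterior mean = 0.682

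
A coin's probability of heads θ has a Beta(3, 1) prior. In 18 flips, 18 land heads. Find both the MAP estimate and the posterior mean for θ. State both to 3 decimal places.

MAP = 1.000, posterior mean = 0.955

Posterior: Beta(3+18, 1+0) = Beta(21, 1).
Since β = 1 ≤ 1 and α > 1, the Beta density is monotone increasing on [0,1]; the mode is at 1.
Mean = 21/(21+1) = 0.955.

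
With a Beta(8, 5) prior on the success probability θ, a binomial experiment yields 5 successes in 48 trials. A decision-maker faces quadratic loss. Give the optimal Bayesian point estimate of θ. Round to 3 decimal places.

0.213

Posterior: Beta(8+5, 5+43) = Beta(13, 48).
Mode = (13−1)/(13+48−2) = 12/59 = 0.203.
Mean = 13/(13+48) = 13/61 = 0.213.
Quadratic loss ⇒ the optimal estimator is the posterior mean.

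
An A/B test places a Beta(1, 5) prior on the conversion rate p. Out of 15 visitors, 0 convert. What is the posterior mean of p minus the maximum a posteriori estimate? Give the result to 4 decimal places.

Posterior: Beta(1+0, 5+15) = Beta(1, 20).
Since α = 1 ≤ 1 and β > 1, the Beta density is monotone decreasing on [0,1]; the mode is at 0.
Mean = 1/(1+20) = 0.0476.
Difference = 0.0476 − 0.0000 = 0.0476.
Mean > mode: the posterior has a right tail.

0.0476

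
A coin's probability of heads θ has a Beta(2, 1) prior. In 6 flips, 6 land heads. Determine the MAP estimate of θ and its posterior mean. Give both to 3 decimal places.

θ_MAP = 1.000, E[θ|data] = 0.889

Posterior: Beta(2+6, 1+0) = Beta(8, 1).
Since β = 1 ≤ 1 and α > 1, the Beta density is monotone increasing on [0,1]; the mode is at 1.
Mean = 8/(8+1) = 0.889.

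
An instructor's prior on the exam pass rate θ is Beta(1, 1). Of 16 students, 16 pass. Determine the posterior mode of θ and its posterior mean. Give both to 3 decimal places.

MAP: 1.000. Posterior mean: 0.944.

Posterior: Beta(1+16, 1+0) = Beta(17, 1).
Since β = 1 ≤ 1 and α > 1, the Beta density is monotone increasing on [0,1]; the mode is at 1.
Mean = 17/(17+1) = 0.944.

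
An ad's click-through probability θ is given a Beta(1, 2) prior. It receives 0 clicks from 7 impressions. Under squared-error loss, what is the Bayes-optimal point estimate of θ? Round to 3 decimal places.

0.100

Posterior: Beta(1+0, 2+7) = Beta(1, 9).
Since α = 1 ≤ 1 and β > 1, the Beta density is monotone decreasing on [0,1]; the mode is at 0.
Mean = 1/(1+9) = 0.100.
Squared-error loss ⇒ the optimal estimator is the posterior mean.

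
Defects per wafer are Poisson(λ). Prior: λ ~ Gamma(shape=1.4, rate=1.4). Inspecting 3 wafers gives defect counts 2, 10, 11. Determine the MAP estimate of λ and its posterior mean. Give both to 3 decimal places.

MAP = 5.318; posterior mean = 5.545

Σ counts = 23. Posterior: Gamma(shape = 1.4+23 = 24.4, rate = 1.4+3 = 4.4).
Mode = (α−1)/β = 23.4/4.4 = 5.318.
Mean = α/β = 24.4/4.4 = 5.545.
Right-skewed posterior ⇒ mode < mean.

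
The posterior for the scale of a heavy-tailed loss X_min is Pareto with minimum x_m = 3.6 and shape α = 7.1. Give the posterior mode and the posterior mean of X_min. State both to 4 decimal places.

The Pareto density is strictly decreasing on [x_m, ∞), so the mode is x_m = 3.6000.
Mean = α·x_m/(α−1) = 7.1·3.6/6.1 = 4.1902.
Right-skewed posterior ⇒ mode < mean.

MAP = 3.6000, posterior mean = 4.1902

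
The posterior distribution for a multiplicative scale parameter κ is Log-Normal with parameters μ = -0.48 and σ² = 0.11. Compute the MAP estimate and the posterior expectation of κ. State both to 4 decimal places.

Mode = exp(μ − σ²) = exp(-0.59) = 0.5543.
Mean = exp(μ + σ²/2) = exp(-0.425) = 0.6538.
Mean > mode: the posterior has a right tail.

MAP: 0.5543. Posterior mean: 0.6538.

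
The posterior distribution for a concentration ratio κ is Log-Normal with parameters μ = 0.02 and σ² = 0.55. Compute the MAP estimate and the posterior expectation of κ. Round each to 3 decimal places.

MAP: 0.589. Posterior mean: 1.343.

Mode = exp(μ − σ²) = exp(-0.53) = 0.589.
Mean = exp(μ + σ²/2) = exp(0.295) = 1.343.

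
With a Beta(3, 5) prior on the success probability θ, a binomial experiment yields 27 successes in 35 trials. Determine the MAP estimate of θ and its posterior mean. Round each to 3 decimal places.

MAP = 0.707; posterior mean = 0.698

Posterior: Beta(3+27, 5+8) = Beta(30, 13).
Mode = (30−1)/(30+13−2) = 29/41 = 0.707.
Mean = 30/(30+13) = 30/43 = 0.698.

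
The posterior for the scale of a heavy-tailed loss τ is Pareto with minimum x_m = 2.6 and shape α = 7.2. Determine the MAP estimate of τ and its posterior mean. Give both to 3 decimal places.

MAP: 2.600. Posterior mean: 3.019.

The Pareto density is strictly decreasing on [x_m, ∞), so the mode is x_m = 2.600.
Mean = α·x_m/(α−1) = 7.2·2.6/6.2 = 3.019.
The posterior is right-skewed, so the mean exceeds the mode.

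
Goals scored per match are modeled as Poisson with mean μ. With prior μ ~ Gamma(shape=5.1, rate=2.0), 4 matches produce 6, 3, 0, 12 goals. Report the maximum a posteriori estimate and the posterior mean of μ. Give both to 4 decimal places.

maximum a posteriori estimate = 4.1833, posterior mean = 4.3500

Σ counts = 21. Posterior: Gamma(shape = 5.1+21 = 26.1, rate = 2.0+4 = 6.0).
Mode = (α−1)/β = 25.1/6.0 = 4.1833.
Mean = α/β = 26.1/6.0 = 4.3500.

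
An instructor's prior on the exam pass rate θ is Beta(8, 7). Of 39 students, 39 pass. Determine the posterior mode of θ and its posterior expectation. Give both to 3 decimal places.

Posterior: Beta(8+39, 7+0) = Beta(47, 7).
Mode = (47−1)/(47+7−2) = 46/52 = 0.885.
Mean = 47/(47+7) = 47/54 = 0.870.

posterior mode = 0.885, posterior expectation = 0.870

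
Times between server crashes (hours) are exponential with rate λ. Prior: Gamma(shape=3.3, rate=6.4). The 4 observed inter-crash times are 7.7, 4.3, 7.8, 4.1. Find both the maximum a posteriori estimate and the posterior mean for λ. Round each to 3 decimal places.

MAP: 0.208. Posterior mean: 0.241.

Σ times = 23.9. Posterior: Gamma(shape = 3.3+4 = 7.3, rate = 6.4+23.9 = 30.3).
Mode = (α−1)/β = 6.3/30.3 = 0.208.
Mean = α/β = 7.3/30.3 = 0.241.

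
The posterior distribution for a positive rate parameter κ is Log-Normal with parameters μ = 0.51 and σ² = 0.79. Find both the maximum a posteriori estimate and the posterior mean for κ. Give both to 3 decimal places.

Mode = exp(μ − σ²) = exp(-0.28) = 0.756.
Mean = exp(μ + σ²/2) = exp(0.905) = 2.472.

maximum a posteriori estimate = 0.756, posterior mean = 2.472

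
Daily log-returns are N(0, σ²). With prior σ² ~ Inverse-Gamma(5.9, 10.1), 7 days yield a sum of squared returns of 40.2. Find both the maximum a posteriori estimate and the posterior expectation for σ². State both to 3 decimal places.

Posterior: Inverse-Gamma(shape = 5.9+7/2 = 9.4, scale = 10.1+40.2/2 = 30.2).
Mode = β/(α+1) = 30.2/10.4 = 2.904.
Mean = β/(α−1) = 30.2/8.4 = 3.595.

σ²_MAP = 2.904, E[σ²|data] = 3.595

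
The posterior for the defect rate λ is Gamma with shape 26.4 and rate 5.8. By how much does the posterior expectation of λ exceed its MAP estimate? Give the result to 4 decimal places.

Mode = (α−1)/β = 25.4/5.8 = 4.3793.
Mean = α/β = 26.4/5.8 = 4.5517.
Difference = 4.5517 − 4.3793 = 0.1724.

0.1724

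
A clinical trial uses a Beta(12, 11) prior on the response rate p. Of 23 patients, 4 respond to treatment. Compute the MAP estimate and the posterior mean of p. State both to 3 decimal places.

Posterior: Beta(12+4, 11+19) = Beta(16, 30).
Mode = (16−1)/(16+30−2) = 15/44 = 0.341.
Mean = 16/(16+30) = 16/46 = 0.348.

p_MAP = 0.341, E[p|data] = 0.348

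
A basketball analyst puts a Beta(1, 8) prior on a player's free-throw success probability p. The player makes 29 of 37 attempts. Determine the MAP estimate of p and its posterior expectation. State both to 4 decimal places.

Posterior: Beta(1+29, 8+8) = Beta(30, 16).
Mode = (30−1)/(30+16−2) = 29/44 = 0.6591.
Mean = 30/(30+16) = 30/46 = 0.6522.
The posterior is left-skewed, so the mode exceeds the mean.

MAP: 0.6591. Posterior mean: 0.6522.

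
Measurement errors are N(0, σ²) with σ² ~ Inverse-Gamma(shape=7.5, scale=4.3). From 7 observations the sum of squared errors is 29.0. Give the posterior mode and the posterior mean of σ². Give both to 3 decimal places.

MAP = 1.567; posterior mean = 1.880

Posterior: Inverse-Gamma(shape = 7.5+7/2 = 11.0, scale = 4.3+29.0/2 = 18.8).
Mode = β/(α+1) = 18.8/12.0 = 1.567.
Mean = β/(α−1) = 18.8/10.0 = 1.880.
The posterior is right-skewed, so the mean exceeds the mode.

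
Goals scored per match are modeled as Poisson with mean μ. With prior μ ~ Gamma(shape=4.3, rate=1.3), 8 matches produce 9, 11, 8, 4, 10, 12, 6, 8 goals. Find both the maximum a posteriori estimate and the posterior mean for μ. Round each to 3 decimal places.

Σ counts = 68. Posterior: Gamma(shape = 4.3+68 = 72.3, rate = 1.3+8 = 9.3).
Mode = (α−1)/β = 71.3/9.3 = 7.667.
Mean = α/β = 72.3/9.3 = 7.774.

MAP = 7.667; posterior mean = 7.774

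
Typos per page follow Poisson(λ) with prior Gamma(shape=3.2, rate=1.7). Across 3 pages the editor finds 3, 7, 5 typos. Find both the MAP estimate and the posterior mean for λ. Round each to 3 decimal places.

Σ counts = 15. Posterior: Gamma(shape = 3.2+15 = 18.2, rate = 1.7+3 = 4.7).
Mode = (α−1)/β = 17.2/4.7 = 3.660.
Mean = α/β = 18.2/4.7 = 3.872.
The mean is pulled above the mode by the posterior's right skew.

MAP = 3.660, posterior mean = 3.872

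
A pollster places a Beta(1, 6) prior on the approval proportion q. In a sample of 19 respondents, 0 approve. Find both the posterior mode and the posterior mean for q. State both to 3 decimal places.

MAP = 0.000; posterior mean = 0.038

Posterior: Beta(1+0, 6+19) = Beta(1, 25).
Since α = 1 ≤ 1 and β > 1, the Beta density is monotone decreasing on [0,1]; the mode is at 0.
Mean = 1/(1+25) = 0.038.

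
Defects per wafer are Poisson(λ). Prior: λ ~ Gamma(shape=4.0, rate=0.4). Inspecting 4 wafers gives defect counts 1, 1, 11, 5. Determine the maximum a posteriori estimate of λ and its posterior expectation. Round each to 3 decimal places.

MAP = 4.773, posterior mean = 5.000

Σ counts = 18. Posterior: Gamma(shape = 4.0+18 = 22.0, rate = 0.4+4 = 4.4).
Mode = (α−1)/β = 21.0/4.4 = 4.773.
Mean = α/β = 22.0/4.4 = 5.000.
The mean is pulled above the mode by the posterior's right skew.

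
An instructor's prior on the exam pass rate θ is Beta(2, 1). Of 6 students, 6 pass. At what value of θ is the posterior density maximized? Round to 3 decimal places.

Posterior: Beta(2+6, 1+0) = Beta(8, 1).
Since β = 1 ≤ 1 and α > 1, the Beta density is monotone increasing on [0,1]; the mode is at 1.
Mean = 8/(8+1) = 0.889.
This is the posterior mode — the MAP estimate.

1.000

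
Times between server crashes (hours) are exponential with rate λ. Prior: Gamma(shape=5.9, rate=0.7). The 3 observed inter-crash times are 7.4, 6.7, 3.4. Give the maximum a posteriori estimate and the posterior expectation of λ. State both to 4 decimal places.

Σ times = 17.5. Posterior: Gamma(shape = 5.9+3 = 8.9, rate = 0.7+17.5 = 18.2).
Mode = (α−1)/β = 7.9/18.2 = 0.4341.
Mean = α/β = 8.9/18.2 = 0.4890.
Mean > mode: the posterior has a right tail.

MAP = 0.4341, posterior mean = 0.4890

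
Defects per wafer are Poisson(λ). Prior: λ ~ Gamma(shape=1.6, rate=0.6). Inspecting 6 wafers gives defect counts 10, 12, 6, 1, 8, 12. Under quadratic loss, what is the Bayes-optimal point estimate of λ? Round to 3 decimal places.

Σ counts = 49. Posterior: Gamma(shape = 1.6+49 = 50.6, rate = 0.6+6 = 6.6).
Mode = (α−1)/β = 49.6/6.6 = 7.515.
Mean = α/β = 50.6/6.6 = 7.667.
Quadratic loss ⇒ the optimal estimator is the posterior mean.

7.667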